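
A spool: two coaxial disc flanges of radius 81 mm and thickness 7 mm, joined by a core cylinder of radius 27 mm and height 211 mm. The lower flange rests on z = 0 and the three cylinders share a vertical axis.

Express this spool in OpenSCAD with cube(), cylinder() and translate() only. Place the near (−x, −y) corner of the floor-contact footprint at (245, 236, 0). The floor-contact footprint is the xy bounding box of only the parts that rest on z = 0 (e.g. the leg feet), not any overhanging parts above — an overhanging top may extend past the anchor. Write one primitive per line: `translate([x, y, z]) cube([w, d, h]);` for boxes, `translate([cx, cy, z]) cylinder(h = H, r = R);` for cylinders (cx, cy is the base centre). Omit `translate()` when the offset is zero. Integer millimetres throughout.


translate([326, 317, 0]) cylinder(h = 7, r = 81);
translate([326, 317, 7]) cylinder(h = 211, r = 27);
translate([326, 317, 218]) cylinder(h = 7, r = 81);


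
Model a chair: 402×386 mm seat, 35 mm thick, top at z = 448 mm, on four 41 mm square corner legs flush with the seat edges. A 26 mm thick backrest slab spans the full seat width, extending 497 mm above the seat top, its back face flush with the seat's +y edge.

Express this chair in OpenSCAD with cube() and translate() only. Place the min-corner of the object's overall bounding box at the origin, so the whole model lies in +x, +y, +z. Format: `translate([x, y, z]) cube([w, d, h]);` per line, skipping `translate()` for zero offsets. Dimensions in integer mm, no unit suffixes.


translate([0, 0, 413]) cube([402, 386, 35]);
cube([41, 41, 413]);
translate([361, 0, 0]) cube([41, 41, 413]);
translate([0, 345, 0]) cube([41, 41, 413]);
translate([361, 345, 0]) cube([41, 41, 413]);
translate([0, 360, 448]) cube([402, 26, 497]);


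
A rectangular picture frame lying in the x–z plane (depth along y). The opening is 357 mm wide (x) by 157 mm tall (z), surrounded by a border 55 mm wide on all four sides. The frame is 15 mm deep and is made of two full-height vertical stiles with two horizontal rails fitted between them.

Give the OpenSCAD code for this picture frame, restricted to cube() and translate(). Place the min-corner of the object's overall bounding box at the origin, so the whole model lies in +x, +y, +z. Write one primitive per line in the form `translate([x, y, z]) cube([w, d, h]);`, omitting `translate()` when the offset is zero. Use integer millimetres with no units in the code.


cube([55, 15, 267]);
translate([412, 0, 0]) cube([55, 15, 267]);
translate([55, 0, 0]) cube([357, 15, 55]);
translate([55, 0, 212]) cube([357, 15, 55]);


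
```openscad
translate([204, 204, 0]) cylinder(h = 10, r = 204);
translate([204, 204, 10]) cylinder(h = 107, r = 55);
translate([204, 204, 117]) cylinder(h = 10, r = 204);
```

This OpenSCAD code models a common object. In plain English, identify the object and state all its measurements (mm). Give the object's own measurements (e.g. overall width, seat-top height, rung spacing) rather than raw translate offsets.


A spool: two coaxial disc flanges of radius 204 mm and thickness 10 mm, joined by a core cylinder of radius 55 mm and height 107 mm. The lower flange rests on z = 0 and the three cylinders share a vertical axis.


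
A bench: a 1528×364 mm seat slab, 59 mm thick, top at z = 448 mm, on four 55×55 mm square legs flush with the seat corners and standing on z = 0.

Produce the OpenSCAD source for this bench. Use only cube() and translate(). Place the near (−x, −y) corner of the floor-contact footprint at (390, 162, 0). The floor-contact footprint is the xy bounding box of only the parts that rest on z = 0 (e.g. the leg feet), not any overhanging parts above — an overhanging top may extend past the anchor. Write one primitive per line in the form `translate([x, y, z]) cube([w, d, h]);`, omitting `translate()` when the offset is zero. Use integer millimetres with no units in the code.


// leg_h = 448 − 59 = 389
translate([390, 162, 389]) cube([1528, 364, 59]);
translate([390, 162, 0]) cube([55, 55, 389]);
translate([390, 471, 0]) cube([55, 55, 389]);
translate([1863, 162, 0]) cube([55, 55, 389]);
translate([1863, 471, 0]) cube([55, 55, 389]);


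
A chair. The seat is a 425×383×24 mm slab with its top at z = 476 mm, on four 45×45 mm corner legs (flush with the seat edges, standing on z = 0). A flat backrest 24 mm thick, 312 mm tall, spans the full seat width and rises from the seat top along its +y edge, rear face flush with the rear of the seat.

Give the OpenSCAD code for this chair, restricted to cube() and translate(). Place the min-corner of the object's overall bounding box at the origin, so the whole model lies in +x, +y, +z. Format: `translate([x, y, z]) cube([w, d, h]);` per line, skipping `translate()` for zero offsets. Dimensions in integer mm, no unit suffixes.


translate([0, 0, 452]) cube([425, 383, 24]);
cube([45, 45, 452]);
translate([380, 0, 0]) cube([45, 45, 452]);
translate([0, 338, 0]) cube([45, 45, 452]);
translate([380, 338, 0]) cube([45, 45, 452]);
translate([0, 359, 476]) cube([425, 24, 312]);


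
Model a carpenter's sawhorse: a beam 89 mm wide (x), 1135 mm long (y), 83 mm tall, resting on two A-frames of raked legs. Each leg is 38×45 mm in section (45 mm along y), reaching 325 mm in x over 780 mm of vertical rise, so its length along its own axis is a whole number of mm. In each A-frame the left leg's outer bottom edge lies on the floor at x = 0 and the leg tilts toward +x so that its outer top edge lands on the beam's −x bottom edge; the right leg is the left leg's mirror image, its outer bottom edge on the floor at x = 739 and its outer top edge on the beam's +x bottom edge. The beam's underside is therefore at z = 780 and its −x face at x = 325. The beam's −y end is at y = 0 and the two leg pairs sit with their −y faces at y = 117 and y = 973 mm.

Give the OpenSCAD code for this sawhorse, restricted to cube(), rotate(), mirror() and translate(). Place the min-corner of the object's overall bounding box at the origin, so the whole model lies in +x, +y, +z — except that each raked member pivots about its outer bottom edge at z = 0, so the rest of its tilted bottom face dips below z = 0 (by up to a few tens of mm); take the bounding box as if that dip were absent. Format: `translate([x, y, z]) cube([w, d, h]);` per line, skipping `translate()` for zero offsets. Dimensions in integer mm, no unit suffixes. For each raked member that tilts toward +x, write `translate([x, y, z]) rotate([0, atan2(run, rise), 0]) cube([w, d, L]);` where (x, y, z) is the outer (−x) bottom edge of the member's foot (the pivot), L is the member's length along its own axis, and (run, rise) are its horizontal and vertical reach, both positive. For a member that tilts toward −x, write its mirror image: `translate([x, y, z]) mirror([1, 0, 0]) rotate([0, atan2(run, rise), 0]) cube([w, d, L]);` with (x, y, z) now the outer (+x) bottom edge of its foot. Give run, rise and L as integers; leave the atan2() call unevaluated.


translate([325, 0, 780]) cube([89, 1135, 83]);
translate([0, 117, 0]) rotate([0, atan2(325, 780), 0]) cube([38, 45, 845]);
translate([739, 117, 0]) mirror([1, 0, 0]) rotate([0, atan2(325, 780), 0]) cube([38, 45, 845]);
translate([0, 973, 0]) rotate([0, atan2(325, 780), 0]) cube([38, 45, 845]);
translate([739, 973, 0]) mirror([1, 0, 0]) rotate([0, atan2(325, 780), 0]) cube([38, 45, 845]);


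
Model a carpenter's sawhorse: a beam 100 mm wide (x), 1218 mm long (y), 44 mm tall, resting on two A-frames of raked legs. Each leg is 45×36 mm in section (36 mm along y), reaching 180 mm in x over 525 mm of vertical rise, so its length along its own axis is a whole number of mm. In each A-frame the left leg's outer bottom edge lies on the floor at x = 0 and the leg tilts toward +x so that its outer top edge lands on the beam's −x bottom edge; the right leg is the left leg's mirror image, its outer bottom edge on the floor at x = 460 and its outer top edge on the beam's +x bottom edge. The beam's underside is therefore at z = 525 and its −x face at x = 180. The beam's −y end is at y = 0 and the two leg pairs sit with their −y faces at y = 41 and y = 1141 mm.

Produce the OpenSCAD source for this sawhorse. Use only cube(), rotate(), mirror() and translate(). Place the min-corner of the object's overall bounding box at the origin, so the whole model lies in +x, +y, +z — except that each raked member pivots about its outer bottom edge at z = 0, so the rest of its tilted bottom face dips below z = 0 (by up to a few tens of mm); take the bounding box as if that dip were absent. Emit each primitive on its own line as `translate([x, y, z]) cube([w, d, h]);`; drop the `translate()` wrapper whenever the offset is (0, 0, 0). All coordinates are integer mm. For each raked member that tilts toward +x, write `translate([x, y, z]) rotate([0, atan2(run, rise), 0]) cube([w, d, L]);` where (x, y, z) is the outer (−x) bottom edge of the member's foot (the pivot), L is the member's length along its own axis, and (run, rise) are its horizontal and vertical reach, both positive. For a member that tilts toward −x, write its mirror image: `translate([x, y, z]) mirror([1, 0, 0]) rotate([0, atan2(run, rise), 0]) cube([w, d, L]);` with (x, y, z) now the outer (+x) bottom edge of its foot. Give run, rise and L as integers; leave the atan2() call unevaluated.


// leg length = √(180² + 525²) = 555
// right-leg outer foot x = 2·180 + 100 = 460
// beam min-corner = (180, 0, 525)
translate([180, 0, 525]) cube([100, 1218, 44]);
translate([0, 41, 0]) rotate([0, atan2(180, 525), 0]) cube([45, 36, 555]);
translate([460, 41, 0]) mirror([1, 0, 0]) rotate([0, atan2(180, 525), 0]) cube([45, 36, 555]);
translate([0, 1141, 0]) rotate([0, atan2(180, 525), 0]) cube([45, 36, 555]);
translate([460, 1141, 0]) mirror([1, 0, 0]) rotate([0, atan2(180, 525), 0]) cube([45, 36, 555]);


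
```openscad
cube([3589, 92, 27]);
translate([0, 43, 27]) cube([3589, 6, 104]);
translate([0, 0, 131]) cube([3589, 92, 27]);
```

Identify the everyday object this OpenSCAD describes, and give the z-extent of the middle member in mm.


An I-beam. The web height is 104 mm.

Two wide flanges with a thin centred web — an I-beam. Overall 158 mm minus two 27 mm flanges gives a web of 158 − 2·27 = 104 mm.


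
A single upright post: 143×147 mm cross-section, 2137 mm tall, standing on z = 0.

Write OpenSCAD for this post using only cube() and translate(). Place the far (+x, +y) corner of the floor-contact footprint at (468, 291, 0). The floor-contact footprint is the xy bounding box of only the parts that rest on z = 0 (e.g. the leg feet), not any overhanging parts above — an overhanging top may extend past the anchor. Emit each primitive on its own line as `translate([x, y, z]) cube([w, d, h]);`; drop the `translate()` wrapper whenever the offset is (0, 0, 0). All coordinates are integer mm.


translate([325, 144, 0]) cube([143, 147, 2137]);


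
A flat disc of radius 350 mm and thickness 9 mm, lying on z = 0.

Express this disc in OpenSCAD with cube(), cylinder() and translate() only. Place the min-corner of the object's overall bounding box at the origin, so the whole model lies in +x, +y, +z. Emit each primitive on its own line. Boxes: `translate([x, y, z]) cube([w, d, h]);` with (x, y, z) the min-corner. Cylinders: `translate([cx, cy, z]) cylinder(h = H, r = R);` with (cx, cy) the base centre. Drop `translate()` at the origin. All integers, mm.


translate([350, 350, 0]) cylinder(h = 9, r = 350);


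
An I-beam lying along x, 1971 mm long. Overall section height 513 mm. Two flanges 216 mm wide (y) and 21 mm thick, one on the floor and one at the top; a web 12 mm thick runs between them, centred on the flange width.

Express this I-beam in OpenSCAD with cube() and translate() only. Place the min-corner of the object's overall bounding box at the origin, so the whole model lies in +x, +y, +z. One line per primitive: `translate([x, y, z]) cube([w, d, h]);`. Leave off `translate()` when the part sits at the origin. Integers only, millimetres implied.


cube([1971, 216, 21]);
translate([0, 102, 21]) cube([1971, 12, 471]);
translate([0, 0, 492]) cube([1971, 216, 21]);


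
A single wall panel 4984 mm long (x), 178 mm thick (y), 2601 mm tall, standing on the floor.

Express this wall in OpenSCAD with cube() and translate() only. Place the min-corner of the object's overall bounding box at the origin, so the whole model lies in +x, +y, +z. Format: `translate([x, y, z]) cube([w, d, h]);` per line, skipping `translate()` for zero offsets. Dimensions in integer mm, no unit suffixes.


cube([4984, 178, 2601]);


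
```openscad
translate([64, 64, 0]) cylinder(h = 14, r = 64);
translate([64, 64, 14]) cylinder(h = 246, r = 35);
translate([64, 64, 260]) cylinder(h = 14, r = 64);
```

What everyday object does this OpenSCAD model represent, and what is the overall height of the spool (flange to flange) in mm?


A spool. The overall height is 274 mm.

Three coaxial cylinders, large–small–large — a spool. Two 14 mm flanges and a 246 mm core give 14 + 246 + 14 = 274 mm.


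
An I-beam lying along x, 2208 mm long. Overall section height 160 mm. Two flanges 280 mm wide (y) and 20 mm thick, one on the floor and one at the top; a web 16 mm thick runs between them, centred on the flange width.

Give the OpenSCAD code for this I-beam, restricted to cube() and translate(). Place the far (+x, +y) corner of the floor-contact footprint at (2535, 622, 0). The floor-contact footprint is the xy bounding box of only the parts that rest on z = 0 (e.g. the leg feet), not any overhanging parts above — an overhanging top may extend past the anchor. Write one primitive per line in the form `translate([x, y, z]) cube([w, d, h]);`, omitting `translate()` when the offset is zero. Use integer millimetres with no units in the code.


translate([327, 342, 0]) cube([2208, 280, 20]);
translate([327, 474, 20]) cube([2208, 16, 120]);
translate([327, 342, 140]) cube([2208, 280, 20]);


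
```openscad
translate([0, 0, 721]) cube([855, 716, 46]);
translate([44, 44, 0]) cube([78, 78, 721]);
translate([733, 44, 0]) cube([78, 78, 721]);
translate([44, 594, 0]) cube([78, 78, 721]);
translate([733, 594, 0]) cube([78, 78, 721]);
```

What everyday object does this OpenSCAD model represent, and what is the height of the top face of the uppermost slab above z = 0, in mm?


A table. The table height is 767 mm.

A 855×716×46 slab sits at z = 721 on four 78 mm square posts — a table. The top surface is at 721 + 46 = 767 mm.


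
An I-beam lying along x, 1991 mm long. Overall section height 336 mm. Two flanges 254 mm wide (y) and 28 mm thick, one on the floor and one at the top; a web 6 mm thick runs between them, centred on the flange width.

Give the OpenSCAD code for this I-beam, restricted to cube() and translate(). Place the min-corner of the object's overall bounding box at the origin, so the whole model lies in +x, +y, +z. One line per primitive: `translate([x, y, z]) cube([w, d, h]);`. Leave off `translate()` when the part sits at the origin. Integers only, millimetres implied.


cube([1991, 254, 28]);
translate([0, 124, 28]) cube([1991, 6, 280]);
translate([0, 0, 308]) cube([1991, 254, 28]);


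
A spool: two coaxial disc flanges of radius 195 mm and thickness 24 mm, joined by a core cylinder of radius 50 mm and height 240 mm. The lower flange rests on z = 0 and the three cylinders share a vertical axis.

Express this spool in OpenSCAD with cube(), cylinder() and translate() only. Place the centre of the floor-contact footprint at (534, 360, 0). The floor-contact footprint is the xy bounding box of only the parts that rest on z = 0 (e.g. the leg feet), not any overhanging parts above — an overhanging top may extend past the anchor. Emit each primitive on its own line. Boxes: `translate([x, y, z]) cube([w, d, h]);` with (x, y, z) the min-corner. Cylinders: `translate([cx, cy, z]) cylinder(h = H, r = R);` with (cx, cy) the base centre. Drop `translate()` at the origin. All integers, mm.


translate([534, 360, 0]) cylinder(h = 24, r = 195);
translate([534, 360, 24]) cylinder(h = 240, r = 50);
translate([534, 360, 264]) cylinder(h = 24, r = 195);


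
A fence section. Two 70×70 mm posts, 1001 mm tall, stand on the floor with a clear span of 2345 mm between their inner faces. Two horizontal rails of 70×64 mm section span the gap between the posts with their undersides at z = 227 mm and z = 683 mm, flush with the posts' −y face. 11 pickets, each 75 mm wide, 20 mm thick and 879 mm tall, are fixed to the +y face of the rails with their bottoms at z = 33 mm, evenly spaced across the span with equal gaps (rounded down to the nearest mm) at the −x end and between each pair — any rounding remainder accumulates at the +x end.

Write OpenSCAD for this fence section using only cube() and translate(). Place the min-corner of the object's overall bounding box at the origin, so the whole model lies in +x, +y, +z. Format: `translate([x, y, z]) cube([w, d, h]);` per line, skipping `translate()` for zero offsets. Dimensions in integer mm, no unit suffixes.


cube([70, 70, 1001]);
translate([2415, 0, 0]) cube([70, 70, 1001]);
translate([70, 0, 227]) cube([2345, 70, 64]);
translate([70, 0, 683]) cube([2345, 70, 64]);
translate([196, 70, 33]) cube([75, 20, 879]);
translate([397, 70, 33]) cube([75, 20, 879]);
translate([598, 70, 33]) cube([75, 20, 879]);
translate([799, 70, 33]) cube([75, 20, 879]);
translate([1000, 70, 33]) cube([75, 20, 879]);
translate([1201, 70, 33]) cube([75, 20, 879]);
translate([1402, 70, 33]) cube([75, 20, 879]);
translate([1603, 70, 33]) cube([75, 20, 879]);
translate([1804, 70, 33]) cube([75, 20, 879]);
translate([2005, 70, 33]) cube([75, 20, 879]);
translate([2206, 70, 33]) cube([75, 20, 879]);


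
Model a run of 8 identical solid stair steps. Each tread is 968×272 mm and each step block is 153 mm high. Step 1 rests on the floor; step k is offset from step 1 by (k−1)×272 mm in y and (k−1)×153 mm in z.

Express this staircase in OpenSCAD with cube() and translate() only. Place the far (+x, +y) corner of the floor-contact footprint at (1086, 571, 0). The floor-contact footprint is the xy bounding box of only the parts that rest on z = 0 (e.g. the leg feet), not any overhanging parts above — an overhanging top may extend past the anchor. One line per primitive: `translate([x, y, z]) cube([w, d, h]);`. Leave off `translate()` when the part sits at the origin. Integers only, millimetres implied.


translate([118, 299, 0]) cube([968, 272, 153]);
translate([118, 571, 153]) cube([968, 272, 153]);
translate([118, 843, 306]) cube([968, 272, 153]);
translate([118, 1115, 459]) cube([968, 272, 153]);
translate([118, 1387, 612]) cube([968, 272, 153]);
translate([118, 1659, 765]) cube([968, 272, 153]);
translate([118, 1931, 918]) cube([968, 272, 153]);
translate([118, 2203, 1071]) cube([968, 272, 153]);


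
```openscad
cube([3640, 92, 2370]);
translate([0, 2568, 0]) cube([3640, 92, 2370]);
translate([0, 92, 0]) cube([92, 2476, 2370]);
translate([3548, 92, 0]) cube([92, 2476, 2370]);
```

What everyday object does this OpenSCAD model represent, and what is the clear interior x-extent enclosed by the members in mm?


A house (or room) frame. The interior width is 3456 mm.

Four 2370 mm walls enclosing a rectangle with no floor or roof — a room or house frame. Outside width is 3640 mm and wall thickness is 92 mm, so the interior width is 3640 − 2 × 92 = 3456 mm.


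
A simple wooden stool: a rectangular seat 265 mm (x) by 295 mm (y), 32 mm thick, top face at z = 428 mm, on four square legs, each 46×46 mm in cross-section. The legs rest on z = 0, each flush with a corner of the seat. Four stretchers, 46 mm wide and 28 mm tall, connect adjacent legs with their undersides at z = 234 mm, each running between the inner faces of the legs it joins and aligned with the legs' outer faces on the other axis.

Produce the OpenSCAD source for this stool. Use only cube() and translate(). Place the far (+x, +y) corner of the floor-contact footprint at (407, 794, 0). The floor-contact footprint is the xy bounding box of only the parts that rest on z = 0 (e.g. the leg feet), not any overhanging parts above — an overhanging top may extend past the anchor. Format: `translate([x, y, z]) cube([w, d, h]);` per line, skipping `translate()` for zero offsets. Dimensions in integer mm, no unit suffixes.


translate([142, 499, 396]) cube([265, 295, 32]);
translate([142, 499, 0]) cube([46, 46, 396]);
translate([361, 499, 0]) cube([46, 46, 396]);
translate([142, 748, 0]) cube([46, 46, 396]);
translate([361, 748, 0]) cube([46, 46, 396]);
translate([188, 499, 234]) cube([173, 46, 28]);
translate([188, 748, 234]) cube([173, 46, 28]);
translate([142, 545, 234]) cube([46, 203, 28]);
translate([361, 545, 234]) cube([46, 203, 28]);


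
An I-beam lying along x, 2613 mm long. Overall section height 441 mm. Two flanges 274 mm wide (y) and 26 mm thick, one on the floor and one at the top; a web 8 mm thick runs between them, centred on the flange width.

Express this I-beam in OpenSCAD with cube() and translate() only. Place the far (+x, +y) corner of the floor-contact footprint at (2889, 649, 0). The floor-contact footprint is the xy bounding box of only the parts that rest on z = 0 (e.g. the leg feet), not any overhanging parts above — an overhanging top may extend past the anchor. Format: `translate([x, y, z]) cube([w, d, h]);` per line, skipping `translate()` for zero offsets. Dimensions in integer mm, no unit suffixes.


translate([276, 375, 0]) cube([2613, 274, 26]);
translate([276, 508, 26]) cube([2613, 8, 389]);
translate([276, 375, 415]) cube([2613, 274, 26]);


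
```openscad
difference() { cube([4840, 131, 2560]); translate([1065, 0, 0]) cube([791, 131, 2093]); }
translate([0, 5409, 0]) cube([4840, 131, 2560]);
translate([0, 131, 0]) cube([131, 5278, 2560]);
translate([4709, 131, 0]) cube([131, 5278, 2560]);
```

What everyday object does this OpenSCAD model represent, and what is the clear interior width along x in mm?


A single room. The interior width is 4578 mm.

Four walls enclosing a rectangle with a door in the front wall — a room. Outside width 4840 minus two 131 mm walls gives 4578 mm.


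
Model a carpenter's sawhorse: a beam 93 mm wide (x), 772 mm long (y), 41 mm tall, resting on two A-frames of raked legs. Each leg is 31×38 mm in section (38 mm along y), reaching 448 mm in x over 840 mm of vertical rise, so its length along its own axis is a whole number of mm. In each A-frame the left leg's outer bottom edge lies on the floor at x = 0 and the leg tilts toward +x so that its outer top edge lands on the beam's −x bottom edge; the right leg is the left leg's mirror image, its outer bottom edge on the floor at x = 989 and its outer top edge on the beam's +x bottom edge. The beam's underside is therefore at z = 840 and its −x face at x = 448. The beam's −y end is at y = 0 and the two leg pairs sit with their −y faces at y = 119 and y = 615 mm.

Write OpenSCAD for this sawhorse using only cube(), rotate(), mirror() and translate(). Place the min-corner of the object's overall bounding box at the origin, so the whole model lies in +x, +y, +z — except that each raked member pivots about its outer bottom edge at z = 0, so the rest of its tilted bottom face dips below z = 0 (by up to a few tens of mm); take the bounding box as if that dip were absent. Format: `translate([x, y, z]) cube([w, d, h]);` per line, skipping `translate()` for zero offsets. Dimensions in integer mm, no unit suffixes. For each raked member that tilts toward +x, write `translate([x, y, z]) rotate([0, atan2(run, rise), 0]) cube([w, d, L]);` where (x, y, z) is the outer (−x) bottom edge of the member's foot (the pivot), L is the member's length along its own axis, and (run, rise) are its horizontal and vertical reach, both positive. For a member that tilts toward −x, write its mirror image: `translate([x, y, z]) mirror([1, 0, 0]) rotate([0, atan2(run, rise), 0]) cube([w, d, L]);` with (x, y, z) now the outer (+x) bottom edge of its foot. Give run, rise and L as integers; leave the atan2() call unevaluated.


translate([448, 0, 840]) cube([93, 772, 41]);
translate([0, 119, 0]) rotate([0, atan2(448, 840), 0]) cube([31, 38, 952]);
translate([989, 119, 0]) mirror([1, 0, 0]) rotate([0, atan2(448, 840), 0]) cube([31, 38, 952]);
translate([0, 615, 0]) rotate([0, atan2(448, 840), 0]) cube([31, 38, 952]);
translate([989, 615, 0]) mirror([1, 0, 0]) rotate([0, atan2(448, 840), 0]) cube([31, 38, 952]);


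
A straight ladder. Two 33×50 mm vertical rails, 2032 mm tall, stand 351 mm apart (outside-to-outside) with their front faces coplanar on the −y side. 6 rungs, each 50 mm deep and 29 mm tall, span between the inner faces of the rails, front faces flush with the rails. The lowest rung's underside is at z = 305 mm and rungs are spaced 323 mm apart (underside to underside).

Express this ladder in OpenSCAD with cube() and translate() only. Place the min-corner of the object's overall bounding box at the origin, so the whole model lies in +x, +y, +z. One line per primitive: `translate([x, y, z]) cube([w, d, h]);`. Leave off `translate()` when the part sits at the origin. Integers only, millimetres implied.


cube([33, 50, 2032]);
translate([318, 0, 0]) cube([33, 50, 2032]);
translate([33, 0, 305]) cube([285, 50, 29]);
translate([33, 0, 628]) cube([285, 50, 29]);
translate([33, 0, 951]) cube([285, 50, 29]);
translate([33, 0, 1274]) cube([285, 50, 29]);
translate([33, 0, 1597]) cube([285, 50, 29]);
translate([33, 0, 1920]) cube([285, 50, 29]);


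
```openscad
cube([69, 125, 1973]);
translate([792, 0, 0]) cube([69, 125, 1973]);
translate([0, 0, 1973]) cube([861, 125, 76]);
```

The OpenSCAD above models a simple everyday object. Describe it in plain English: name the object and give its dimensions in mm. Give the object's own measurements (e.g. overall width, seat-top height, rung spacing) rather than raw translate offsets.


A door frame. The clear opening is 723 mm wide and 1973 mm high. Two 69 mm wide jambs, 125 mm deep, stand either side of the opening from the floor to the top of the opening. A 76 mm thick head sits across the top of both jambs, spanning the full outside width of the frame.


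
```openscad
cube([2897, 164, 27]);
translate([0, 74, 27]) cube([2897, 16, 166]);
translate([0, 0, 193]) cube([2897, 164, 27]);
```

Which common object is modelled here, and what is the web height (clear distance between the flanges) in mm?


An I-beam. The web height is 166 mm.

Two wide flanges with a thin centred web — an I-beam. Overall 220 mm minus two 27 mm flanges gives a web of 220 − 2·27 = 166 mm.


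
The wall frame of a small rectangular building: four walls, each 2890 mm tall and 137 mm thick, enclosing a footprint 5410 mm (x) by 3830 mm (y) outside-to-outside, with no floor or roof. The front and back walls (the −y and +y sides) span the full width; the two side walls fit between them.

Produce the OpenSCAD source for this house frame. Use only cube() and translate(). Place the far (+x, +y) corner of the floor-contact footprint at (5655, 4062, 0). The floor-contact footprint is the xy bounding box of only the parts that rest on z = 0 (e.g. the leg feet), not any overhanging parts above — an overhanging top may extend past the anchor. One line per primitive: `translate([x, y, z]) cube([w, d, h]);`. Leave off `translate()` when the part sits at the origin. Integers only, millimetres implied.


translate([245, 232, 0]) cube([5410, 137, 2890]);
translate([245, 3925, 0]) cube([5410, 137, 2890]);
translate([245, 369, 0]) cube([137, 3556, 2890]);
translate([5518, 369, 0]) cube([137, 3556, 2890]);


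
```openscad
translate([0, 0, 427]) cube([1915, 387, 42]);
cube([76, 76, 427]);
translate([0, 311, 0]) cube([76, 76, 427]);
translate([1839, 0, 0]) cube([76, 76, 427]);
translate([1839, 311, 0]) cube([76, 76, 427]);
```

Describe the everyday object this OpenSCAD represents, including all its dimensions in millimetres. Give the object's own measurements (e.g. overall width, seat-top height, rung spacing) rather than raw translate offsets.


A long wooden bench with a 1915 mm (x) × 387 mm (y) seat, 42 mm thick, its top surface 469 mm above the floor. Four 76 mm square legs at the seat corners, flush with the edges, run from z = 0 to the seat underside.


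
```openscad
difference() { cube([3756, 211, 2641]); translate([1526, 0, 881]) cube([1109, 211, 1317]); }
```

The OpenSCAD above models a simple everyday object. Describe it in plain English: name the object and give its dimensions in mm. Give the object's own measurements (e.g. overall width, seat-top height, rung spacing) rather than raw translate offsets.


A wall 3756 mm long (x), 211 mm thick (y), 2641 mm tall, with a rectangular window opening cut through it. The opening is 1109 mm wide and 1317 mm tall; its sill is at z = 881 mm and its near (−x) edge is 1526 mm from the wall's −x end. The opening passes through the full wall thickness.


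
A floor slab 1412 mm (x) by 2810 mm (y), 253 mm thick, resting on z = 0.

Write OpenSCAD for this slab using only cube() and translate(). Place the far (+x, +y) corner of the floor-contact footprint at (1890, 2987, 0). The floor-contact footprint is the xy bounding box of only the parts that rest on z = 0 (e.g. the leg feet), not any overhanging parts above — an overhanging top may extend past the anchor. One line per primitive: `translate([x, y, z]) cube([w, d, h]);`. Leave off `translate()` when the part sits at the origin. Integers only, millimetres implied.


translate([478, 177, 0]) cube([1412, 2810, 253]);


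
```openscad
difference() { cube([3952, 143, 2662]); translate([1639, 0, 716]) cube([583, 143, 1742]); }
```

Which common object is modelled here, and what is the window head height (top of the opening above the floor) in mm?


A wall with a window opening. The window head height is 2458 mm.

A wall with a rectangular opening subtracted — a window. Sill at z = 716, opening 1742 mm tall, so the head is at 716 + 1742 = 2458 mm.


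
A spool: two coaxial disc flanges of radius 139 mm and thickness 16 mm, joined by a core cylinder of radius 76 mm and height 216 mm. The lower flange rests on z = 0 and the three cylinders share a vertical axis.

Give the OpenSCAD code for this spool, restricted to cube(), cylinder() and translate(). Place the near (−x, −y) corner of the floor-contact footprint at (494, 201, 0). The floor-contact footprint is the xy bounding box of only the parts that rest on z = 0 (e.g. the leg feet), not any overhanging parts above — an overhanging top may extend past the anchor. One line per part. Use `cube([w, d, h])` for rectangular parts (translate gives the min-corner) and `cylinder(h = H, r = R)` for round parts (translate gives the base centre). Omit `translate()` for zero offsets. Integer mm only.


translate([633, 340, 0]) cylinder(h = 16, r = 139);
translate([633, 340, 16]) cylinder(h = 216, r = 76);
translate([633, 340, 232]) cylinder(h = 16, r = 139);


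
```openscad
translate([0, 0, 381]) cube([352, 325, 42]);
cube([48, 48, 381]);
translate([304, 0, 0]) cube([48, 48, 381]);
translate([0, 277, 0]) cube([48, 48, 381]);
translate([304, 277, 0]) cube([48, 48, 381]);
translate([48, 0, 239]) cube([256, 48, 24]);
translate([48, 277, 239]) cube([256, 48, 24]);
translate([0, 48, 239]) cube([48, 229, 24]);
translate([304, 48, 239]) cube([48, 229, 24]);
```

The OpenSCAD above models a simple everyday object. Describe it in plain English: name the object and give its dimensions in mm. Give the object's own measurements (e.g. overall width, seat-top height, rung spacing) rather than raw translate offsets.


A four-legged stool. The seat is a 352×325×42 mm slab whose top surface is at z = 423 mm; four square legs, each 48×48 mm in cross-section, run from the floor (z = 0) to the underside of the seat, each flush with a corner of the seat. Four stretchers, 48 mm wide and 24 mm tall, connect adjacent legs with their undersides at z = 239 mm, each running between the inner faces of the legs it joins and aligned with the legs' outer faces on the other axis.


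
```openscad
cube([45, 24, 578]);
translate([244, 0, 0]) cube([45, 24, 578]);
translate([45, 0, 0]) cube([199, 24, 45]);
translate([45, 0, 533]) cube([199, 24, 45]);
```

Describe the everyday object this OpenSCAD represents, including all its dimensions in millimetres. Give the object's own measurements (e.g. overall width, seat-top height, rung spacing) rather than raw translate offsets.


A rectangular picture frame lying in the x–z plane (depth along y). The opening is 199 mm wide (x) by 488 mm tall (z), surrounded by a border 45 mm wide on all four sides. The frame is 24 mm deep and is made of two full-height vertical stiles with two horizontal rails fitted between them.


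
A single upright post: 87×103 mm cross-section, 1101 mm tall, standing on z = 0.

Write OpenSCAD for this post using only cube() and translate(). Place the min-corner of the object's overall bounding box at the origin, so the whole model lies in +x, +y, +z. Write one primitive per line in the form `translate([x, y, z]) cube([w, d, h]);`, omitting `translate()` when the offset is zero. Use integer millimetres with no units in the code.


cube([87, 103, 1101]);


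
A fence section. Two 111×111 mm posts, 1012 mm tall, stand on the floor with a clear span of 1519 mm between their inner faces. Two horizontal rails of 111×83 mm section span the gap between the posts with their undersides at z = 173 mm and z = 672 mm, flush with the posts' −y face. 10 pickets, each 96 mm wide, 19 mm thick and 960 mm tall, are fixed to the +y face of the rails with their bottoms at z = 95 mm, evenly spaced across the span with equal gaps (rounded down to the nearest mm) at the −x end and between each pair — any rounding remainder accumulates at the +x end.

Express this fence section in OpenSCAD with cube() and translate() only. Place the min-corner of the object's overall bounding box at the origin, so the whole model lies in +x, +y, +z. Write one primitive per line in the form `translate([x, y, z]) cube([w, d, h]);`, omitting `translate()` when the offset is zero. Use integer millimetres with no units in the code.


cube([111, 111, 1012]);
translate([1630, 0, 0]) cube([111, 111, 1012]);
translate([111, 0, 173]) cube([1519, 111, 83]);
translate([111, 0, 672]) cube([1519, 111, 83]);
translate([161, 111, 95]) cube([96, 19, 960]);
translate([307, 111, 95]) cube([96, 19, 960]);
translate([453, 111, 95]) cube([96, 19, 960]);
translate([599, 111, 95]) cube([96, 19, 960]);
translate([745, 111, 95]) cube([96, 19, 960]);
translate([891, 111, 95]) cube([96, 19, 960]);
translate([1037, 111, 95]) cube([96, 19, 960]);
translate([1183, 111, 95]) cube([96, 19, 960]);
translate([1329, 111, 95]) cube([96, 19, 960]);
translate([1475, 111, 95]) cube([96, 19, 960]);


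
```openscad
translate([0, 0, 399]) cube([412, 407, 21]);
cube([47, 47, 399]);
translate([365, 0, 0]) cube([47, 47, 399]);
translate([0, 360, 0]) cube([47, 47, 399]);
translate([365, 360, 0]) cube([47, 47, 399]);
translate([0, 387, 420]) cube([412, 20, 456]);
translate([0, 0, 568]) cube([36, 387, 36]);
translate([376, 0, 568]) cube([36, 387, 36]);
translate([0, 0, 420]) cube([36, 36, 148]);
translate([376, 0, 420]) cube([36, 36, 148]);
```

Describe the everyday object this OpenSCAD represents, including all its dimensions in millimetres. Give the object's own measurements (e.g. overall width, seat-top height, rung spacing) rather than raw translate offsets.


A chair. The seat is a 412×407×21 mm slab with its top at z = 420 mm, on four 47×47 mm corner legs (flush with the seat edges, standing on z = 0). A flat backrest 20 mm thick, 456 mm tall, spans the full seat width and rises from the seat top along its +y edge, rear face flush with the rear of the seat. Two armrests of 36×36 mm section run along each side from the seat's front edge to the front of the backrest, top faces 184 mm above the seat top and outer faces flush with the seat's x-edges; a 36×36 mm post under the front of each armrest stands on the seat at the front corner.


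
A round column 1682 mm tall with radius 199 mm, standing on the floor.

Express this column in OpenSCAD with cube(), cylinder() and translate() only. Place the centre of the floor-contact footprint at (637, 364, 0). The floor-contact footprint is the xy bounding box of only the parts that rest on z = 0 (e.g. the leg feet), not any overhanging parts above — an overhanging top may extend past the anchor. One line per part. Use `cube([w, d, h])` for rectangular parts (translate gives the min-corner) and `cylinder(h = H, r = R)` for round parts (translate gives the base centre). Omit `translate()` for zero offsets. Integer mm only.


translate([637, 364, 0]) cylinder(h = 1682, r = 199);


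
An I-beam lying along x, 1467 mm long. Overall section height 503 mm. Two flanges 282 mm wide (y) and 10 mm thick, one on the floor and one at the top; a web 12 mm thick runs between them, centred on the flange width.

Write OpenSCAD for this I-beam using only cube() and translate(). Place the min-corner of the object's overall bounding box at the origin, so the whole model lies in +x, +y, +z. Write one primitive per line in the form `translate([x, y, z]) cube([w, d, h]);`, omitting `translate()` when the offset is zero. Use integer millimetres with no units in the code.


cube([1467, 282, 10]);
translate([0, 135, 10]) cube([1467, 12, 483]);
translate([0, 0, 493]) cube([1467, 282, 10]);


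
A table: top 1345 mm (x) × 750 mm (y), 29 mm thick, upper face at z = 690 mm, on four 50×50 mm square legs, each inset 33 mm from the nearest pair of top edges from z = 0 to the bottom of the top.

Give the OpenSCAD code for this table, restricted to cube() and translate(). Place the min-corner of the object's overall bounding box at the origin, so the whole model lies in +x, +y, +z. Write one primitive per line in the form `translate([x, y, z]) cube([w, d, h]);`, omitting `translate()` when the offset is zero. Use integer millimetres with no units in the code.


translate([0, 0, 661]) cube([1345, 750, 29]);
translate([33, 33, 0]) cube([50, 50, 661]);
translate([1262, 33, 0]) cube([50, 50, 661]);
translate([33, 667, 0]) cube([50, 50, 661]);
translate([1262, 667, 0]) cube([50, 50, 661]);


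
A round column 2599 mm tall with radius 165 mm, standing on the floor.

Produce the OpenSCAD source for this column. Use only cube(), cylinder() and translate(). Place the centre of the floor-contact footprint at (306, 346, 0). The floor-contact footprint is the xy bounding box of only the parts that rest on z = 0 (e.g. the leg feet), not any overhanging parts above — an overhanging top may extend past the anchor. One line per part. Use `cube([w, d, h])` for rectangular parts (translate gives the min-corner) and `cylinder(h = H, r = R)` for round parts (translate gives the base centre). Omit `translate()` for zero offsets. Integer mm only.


translate([306, 346, 0]) cylinder(h = 2599, r = 165);


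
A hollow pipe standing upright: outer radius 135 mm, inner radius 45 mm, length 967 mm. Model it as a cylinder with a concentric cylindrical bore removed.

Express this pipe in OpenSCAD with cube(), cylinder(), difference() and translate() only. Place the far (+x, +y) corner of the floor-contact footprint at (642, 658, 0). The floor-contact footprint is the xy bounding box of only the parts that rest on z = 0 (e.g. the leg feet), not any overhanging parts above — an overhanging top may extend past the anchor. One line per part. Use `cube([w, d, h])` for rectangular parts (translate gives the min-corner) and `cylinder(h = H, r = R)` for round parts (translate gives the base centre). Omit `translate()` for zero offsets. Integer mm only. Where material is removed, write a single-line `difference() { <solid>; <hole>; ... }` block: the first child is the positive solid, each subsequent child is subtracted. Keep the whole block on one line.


difference() { translate([507, 523, 0]) cylinder(h = 967, r = 135); translate([507, 523, 0]) cylinder(h = 967, r = 45); }


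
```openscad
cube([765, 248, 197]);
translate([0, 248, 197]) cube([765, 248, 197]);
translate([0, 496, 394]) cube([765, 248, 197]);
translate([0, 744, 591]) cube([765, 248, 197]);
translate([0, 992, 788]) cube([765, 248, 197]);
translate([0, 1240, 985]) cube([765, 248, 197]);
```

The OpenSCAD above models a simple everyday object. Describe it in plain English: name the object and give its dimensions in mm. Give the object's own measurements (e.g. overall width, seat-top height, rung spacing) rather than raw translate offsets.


A straight staircase of 6 solid steps. Each step is 765 mm wide (x), 248 mm deep (y, the going) and 197 mm tall (the rise). The first step rests on the floor; each subsequent step sits one going further in +y and one rise higher in +z, directly behind and above the previous step with no overlap.
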